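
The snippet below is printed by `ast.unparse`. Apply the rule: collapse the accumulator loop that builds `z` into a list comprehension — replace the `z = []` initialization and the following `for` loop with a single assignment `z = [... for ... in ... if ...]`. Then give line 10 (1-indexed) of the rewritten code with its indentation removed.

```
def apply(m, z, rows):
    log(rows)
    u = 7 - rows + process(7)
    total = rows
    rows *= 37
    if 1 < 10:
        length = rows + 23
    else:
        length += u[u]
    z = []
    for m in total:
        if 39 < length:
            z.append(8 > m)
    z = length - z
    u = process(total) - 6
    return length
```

z = [8 > m for m in total if 39 < length]

Transformed code:
def apply(m, z, rows):
    log(rows)
    u = 7 - rows + process(7)
    total = rows
    rows *= 37
    if 1 < 10:
        length = rows + 23
    else:
        length += u[u]
    z = [8 > m for m in total if 39 < length]
    z = length - z
    u = process(total) - 6
    return length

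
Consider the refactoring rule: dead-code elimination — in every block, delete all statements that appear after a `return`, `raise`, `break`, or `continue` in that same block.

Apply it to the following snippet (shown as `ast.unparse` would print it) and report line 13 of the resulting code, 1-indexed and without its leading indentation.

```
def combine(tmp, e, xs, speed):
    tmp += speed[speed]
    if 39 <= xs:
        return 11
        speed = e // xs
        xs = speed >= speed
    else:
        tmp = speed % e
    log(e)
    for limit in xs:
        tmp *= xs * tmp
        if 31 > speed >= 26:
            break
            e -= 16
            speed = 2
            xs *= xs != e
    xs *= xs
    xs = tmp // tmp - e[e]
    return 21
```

xs = tmp // tmp - e[e]

Transformed code:
def combine(tmp, e, xs, speed):
    tmp += speed[speed]
    if 39 <= xs:
        return 11
    else:
        tmp = speed % e
    log(e)
    for limit in xs:
        tmp *= xs * tmp
        if 31 > speed >= 26:
            break
    xs *= xs
    xs = tmp // tmp - e[e]
    return 21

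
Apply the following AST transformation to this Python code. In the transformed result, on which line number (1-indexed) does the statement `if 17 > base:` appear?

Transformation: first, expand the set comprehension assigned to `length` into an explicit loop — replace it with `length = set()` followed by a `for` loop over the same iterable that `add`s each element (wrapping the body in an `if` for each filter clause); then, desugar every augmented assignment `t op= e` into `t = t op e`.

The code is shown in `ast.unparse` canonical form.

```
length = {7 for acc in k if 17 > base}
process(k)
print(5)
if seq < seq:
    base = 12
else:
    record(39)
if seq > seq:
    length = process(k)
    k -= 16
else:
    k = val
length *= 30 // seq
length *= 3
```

3

Transformed code:
length = set()
for acc in k:
    if 17 > base:
        length.add(7)
process(k)
print(5)
if seq < seq:
    base = 12
else:
    record(39)
if seq > seq:
    length = process(k)
    k = k - 16
else:
    k = val
length = length * (30 // seq)
length = length * 3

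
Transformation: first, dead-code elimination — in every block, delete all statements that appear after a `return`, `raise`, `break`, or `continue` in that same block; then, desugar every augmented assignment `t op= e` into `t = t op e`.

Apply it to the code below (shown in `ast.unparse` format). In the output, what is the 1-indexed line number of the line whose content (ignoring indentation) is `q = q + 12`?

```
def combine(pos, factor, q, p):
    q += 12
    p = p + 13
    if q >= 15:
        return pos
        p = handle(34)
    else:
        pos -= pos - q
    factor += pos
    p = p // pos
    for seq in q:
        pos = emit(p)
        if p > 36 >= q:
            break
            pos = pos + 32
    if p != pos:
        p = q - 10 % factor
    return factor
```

2

Transformed code:
def combine(pos, factor, q, p):
    q = q + 12
    p = p + 13
    if q >= 15:
        return pos
    else:
        pos = pos - (pos - q)
    factor = factor + pos
    p = p // pos
    for seq in q:
        pos = emit(p)
        if p > 36 >= q:
            break
    if p != pos:
        p = q - 10 % factor
    return factor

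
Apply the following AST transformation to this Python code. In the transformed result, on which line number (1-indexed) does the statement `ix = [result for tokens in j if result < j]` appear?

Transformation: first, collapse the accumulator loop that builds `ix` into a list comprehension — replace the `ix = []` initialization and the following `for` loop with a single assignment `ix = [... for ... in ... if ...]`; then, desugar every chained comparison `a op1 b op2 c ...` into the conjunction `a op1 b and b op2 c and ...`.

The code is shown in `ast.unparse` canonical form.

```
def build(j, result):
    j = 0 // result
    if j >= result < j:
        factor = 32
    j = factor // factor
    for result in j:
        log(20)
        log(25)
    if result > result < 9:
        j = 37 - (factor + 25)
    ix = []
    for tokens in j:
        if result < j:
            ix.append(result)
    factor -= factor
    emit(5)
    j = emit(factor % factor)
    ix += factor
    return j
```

11

Transformed code:
def build(j, result):
    j = 0 // result
    if j >= result and result < j:
        factor = 32
    j = factor // factor
    for result in j:
        log(20)
        log(25)
    if result > result and result < 9:
        j = 37 - (factor + 25)
    ix = [result for tokens in j if result < j]
    factor -= factor
    emit(5)
    j = emit(factor % factor)
    ix += factor
    return j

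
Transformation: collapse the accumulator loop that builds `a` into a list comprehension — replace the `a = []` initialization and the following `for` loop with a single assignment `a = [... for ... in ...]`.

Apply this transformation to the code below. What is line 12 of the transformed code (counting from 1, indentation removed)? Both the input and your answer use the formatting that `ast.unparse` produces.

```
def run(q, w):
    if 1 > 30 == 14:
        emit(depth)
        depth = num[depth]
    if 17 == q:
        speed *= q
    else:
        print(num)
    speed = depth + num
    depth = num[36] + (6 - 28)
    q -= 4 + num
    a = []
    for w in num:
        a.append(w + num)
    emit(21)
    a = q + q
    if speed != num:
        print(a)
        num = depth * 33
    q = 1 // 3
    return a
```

a = [w + num for w in num]

Transformed code:
def run(q, w):
    if 1 > 30 == 14:
        emit(depth)
        depth = num[depth]
    if 17 == q:
        speed *= q
    else:
        print(num)
    speed = depth + num
    depth = num[36] + (6 - 28)
    q -= 4 + num
    a = [w + num for w in num]
    emit(21)
    a = q + q
    if speed != num:
        print(a)
        num = depth * 33
    q = 1 // 3
    return a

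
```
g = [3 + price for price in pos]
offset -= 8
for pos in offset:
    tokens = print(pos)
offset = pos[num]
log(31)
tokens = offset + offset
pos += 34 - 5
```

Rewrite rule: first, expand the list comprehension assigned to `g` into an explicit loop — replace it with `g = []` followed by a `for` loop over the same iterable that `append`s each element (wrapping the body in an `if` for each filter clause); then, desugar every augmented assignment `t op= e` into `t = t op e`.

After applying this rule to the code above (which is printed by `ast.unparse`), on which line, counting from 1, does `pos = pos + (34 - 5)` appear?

10

Transformed code:
g = []
for price in pos:
    g.append(3 + price)
offset = offset - 8
for pos in offset:
    tokens = print(pos)
offset = pos[num]
log(31)
tokens = offset + offset
pos = pos + (34 - 5)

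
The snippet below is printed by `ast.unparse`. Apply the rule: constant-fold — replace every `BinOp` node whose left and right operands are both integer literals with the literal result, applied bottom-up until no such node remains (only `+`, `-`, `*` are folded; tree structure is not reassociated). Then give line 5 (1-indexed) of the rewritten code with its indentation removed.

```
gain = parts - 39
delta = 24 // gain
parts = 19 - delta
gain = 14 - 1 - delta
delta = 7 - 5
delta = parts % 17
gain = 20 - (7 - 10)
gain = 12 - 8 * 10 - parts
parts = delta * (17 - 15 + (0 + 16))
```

delta = 2

Transformed code:
gain = parts - 39
delta = 24 // gain
parts = 19 - delta
gain = 13 - delta
delta = 2
delta = parts % 17
gain = 23
gain = -68 - parts
parts = delta * 18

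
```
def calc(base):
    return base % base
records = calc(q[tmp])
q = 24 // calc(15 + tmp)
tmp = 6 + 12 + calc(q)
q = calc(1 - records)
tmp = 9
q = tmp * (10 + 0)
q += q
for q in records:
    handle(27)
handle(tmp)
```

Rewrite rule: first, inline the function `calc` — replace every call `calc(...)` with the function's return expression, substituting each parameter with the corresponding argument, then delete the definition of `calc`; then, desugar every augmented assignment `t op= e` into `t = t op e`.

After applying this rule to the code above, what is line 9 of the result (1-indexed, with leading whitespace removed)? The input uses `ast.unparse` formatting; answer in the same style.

handle(27)

Transformed code:
records = q[tmp] % q[tmp]
q = 24 // ((15 + tmp) % (15 + tmp))
tmp = 6 + 12 + q % q
q = (1 - records) % (1 - records)
tmp = 9
q = tmp * (10 + 0)
q = q + q
for q in records:
    handle(27)
handle(tmp)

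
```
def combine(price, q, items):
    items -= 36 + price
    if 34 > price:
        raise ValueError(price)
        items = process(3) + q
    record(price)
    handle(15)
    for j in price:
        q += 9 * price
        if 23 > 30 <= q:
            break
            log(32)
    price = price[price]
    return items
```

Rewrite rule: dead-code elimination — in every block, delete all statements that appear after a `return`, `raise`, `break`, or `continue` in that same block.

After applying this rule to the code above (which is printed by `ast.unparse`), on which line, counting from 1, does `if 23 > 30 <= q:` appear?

9

Transformed code:
def combine(price, q, items):
    items -= 36 + price
    if 34 > price:
        raise ValueError(price)
    record(price)
    handle(15)
    for j in price:
        q += 9 * price
        if 23 > 30 <= q:
            break
    price = price[price]
    return items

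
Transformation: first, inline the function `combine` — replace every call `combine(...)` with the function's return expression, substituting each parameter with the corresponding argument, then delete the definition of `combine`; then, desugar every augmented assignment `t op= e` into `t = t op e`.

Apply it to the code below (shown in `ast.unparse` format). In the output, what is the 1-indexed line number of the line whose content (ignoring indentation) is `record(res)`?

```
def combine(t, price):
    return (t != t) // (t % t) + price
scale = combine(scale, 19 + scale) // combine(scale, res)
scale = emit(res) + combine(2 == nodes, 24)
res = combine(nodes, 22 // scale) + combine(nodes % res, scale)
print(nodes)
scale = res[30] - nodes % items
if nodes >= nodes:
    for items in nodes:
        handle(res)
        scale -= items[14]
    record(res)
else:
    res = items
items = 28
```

Transformed code:
scale = ((scale != scale) // (scale % scale) + (19 + scale)) // ((scale != scale) // (scale % scale) + res)
scale = emit(res) + (((2 == nodes) != (2 == nodes)) // ((2 == nodes) % (2 == nodes)) + 24)
res = (nodes != nodes) // (nodes % nodes) + 22 // scale + ((nodes % res != nodes % res) // (nodes % res % (nodes % res)) + scale)
print(nodes)
scale = res[30] - nodes % items
if nodes >= nodes:
    for items in nodes:
        handle(res)
        scale = scale - items[14]
    record(res)
else:
    res = items
items = 28

10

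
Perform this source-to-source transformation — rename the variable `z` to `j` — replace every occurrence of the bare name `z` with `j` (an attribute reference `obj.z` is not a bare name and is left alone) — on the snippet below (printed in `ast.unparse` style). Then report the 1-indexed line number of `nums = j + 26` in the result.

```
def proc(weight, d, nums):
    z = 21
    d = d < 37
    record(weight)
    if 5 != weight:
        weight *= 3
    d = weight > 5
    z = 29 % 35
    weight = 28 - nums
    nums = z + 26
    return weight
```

Transformed code:
def proc(weight, d, nums):
    j = 21
    d = d < 37
    record(weight)
    if 5 != weight:
        weight *= 3
    d = weight > 5
    j = 29 % 35
    weight = 28 - nums
    nums = j + 26
    return weight

10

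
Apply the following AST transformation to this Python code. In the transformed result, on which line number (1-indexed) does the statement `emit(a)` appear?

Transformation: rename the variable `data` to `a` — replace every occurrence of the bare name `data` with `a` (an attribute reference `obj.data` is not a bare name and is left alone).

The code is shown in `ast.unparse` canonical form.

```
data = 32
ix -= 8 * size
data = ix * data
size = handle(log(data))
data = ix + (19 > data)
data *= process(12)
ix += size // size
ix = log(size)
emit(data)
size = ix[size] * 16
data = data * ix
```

9

Transformed code:
a = 32
ix -= 8 * size
a = ix * a
size = handle(log(a))
a = ix + (19 > a)
a *= process(12)
ix += size // size
ix = log(size)
emit(a)
size = ix[size] * 16
a = a * ix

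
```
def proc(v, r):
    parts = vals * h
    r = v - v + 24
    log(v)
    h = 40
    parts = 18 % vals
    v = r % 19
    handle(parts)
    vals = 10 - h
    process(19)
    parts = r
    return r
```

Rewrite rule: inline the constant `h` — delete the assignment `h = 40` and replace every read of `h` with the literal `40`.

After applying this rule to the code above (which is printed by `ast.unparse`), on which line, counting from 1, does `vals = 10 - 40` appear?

Transformed code:
def proc(v, r):
    parts = vals * 40
    r = v - v + 24
    log(v)
    parts = 18 % vals
    v = r % 19
    handle(parts)
    vals = 10 - 40
    process(19)
    parts = r
    return r

8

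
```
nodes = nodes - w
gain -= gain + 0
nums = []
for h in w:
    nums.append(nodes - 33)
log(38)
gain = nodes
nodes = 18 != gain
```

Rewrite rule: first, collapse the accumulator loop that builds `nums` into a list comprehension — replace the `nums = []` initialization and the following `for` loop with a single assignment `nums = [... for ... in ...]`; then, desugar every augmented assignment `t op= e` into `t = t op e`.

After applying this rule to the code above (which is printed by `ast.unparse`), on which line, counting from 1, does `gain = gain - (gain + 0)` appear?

2

Transformed code:
nodes = nodes - w
gain = gain - (gain + 0)
nums = [nodes - 33 for h in w]
log(38)
gain = nodes
nodes = 18 != gain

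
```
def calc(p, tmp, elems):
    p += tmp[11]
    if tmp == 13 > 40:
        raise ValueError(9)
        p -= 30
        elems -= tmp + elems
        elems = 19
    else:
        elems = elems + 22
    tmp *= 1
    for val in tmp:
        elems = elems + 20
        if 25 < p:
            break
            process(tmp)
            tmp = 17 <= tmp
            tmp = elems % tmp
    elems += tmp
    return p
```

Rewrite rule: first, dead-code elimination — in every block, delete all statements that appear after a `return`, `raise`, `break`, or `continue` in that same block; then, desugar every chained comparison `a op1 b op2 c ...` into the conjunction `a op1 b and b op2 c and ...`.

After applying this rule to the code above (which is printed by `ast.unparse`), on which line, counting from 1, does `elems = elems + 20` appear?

Transformed code:
def calc(p, tmp, elems):
    p += tmp[11]
    if tmp == 13 and 13 > 40:
        raise ValueError(9)
    else:
        elems = elems + 22
    tmp *= 1
    for val in tmp:
        elems = elems + 20
        if 25 < p:
            break
    elems += tmp
    return p

9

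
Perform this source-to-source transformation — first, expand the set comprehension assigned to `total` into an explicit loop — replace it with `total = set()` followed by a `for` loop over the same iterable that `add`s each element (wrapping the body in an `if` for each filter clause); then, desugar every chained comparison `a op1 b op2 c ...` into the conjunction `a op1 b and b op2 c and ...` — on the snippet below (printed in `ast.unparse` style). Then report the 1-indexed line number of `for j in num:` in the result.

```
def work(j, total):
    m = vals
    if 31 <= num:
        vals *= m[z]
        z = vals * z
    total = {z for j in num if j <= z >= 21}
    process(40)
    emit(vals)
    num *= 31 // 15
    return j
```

Transformed code:
def work(j, total):
    m = vals
    if 31 <= num:
        vals *= m[z]
        z = vals * z
    total = set()
    for j in num:
        if j <= z and z >= 21:
            total.add(z)
    process(40)
    emit(vals)
    num *= 31 // 15
    return j

7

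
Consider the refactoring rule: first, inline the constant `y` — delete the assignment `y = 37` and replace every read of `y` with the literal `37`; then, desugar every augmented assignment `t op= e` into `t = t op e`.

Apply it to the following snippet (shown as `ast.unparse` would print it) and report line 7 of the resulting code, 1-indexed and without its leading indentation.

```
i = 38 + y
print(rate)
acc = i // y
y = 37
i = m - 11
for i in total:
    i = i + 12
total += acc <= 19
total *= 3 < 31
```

total = total + (acc <= 19)

Transformed code:
i = 38 + 37
print(rate)
acc = i // 37
i = m - 11
for i in total:
    i = i + 12
total = total + (acc <= 19)
total = total * (3 < 31)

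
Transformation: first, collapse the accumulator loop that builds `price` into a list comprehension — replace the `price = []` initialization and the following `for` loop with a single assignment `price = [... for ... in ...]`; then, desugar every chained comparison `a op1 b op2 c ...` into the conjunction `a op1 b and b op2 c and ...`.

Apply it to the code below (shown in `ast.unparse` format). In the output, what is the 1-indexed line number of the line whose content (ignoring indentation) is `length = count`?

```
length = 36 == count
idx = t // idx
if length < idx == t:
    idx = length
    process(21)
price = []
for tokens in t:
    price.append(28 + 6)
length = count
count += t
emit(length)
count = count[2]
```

7

Transformed code:
length = 36 == count
idx = t // idx
if length < idx and idx == t:
    idx = length
    process(21)
price = [28 + 6 for tokens in t]
length = count
count += t
emit(length)
count = count[2]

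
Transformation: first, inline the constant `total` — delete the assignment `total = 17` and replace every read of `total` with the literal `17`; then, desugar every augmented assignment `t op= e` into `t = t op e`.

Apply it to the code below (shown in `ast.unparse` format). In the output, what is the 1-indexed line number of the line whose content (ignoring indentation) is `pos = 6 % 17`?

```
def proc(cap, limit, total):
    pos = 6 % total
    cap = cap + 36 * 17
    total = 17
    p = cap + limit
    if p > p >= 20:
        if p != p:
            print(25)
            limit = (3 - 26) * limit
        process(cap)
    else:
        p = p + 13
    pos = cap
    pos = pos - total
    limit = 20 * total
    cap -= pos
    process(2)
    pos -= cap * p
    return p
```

2

Transformed code:
def proc(cap, limit, total):
    pos = 6 % 17
    cap = cap + 36 * 17
    p = cap + limit
    if p > p >= 20:
        if p != p:
            print(25)
            limit = (3 - 26) * limit
        process(cap)
    else:
        p = p + 13
    pos = cap
    pos = pos - 17
    limit = 20 * 17
    cap = cap - pos
    process(2)
    pos = pos - cap * p
    return p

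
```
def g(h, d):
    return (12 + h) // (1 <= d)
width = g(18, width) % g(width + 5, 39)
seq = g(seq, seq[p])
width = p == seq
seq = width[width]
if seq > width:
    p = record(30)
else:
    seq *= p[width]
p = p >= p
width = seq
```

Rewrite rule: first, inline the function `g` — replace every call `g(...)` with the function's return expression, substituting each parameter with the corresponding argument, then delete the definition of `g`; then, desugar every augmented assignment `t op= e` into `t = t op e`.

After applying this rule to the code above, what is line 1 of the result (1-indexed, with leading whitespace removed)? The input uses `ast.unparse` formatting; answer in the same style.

width = (12 + 18) // (1 <= width) % ((12 + (width + 5)) // (1 <= 39))

Transformed code:
width = (12 + 18) // (1 <= width) % ((12 + (width + 5)) // (1 <= 39))
seq = (12 + seq) // (1 <= seq[p])
width = p == seq
seq = width[width]
if seq > width:
    p = record(30)
else:
    seq = seq * p[width]
p = p >= p
width = seq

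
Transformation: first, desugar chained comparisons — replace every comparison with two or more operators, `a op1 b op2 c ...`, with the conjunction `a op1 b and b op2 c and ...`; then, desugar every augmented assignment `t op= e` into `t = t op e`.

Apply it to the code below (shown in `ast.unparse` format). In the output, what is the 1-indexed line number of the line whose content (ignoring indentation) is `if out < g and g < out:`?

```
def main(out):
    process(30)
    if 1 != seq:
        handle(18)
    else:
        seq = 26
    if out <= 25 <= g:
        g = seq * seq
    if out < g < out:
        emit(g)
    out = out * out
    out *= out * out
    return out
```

9

Transformed code:
def main(out):
    process(30)
    if 1 != seq:
        handle(18)
    else:
        seq = 26
    if out <= 25 and 25 <= g:
        g = seq * seq
    if out < g and g < out:
        emit(g)
    out = out * out
    out = out * (out * out)
    return out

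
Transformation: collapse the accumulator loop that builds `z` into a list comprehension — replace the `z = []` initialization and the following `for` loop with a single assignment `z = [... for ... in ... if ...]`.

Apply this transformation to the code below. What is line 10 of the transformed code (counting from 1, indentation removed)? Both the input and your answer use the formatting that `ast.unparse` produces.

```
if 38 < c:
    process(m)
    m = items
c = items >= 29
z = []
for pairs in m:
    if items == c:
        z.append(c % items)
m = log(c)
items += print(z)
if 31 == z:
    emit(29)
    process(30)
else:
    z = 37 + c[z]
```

process(30)

Transformed code:
if 38 < c:
    process(m)
    m = items
c = items >= 29
z = [c % items for pairs in m if items == c]
m = log(c)
items += print(z)
if 31 == z:
    emit(29)
    process(30)
else:
    z = 37 + c[z]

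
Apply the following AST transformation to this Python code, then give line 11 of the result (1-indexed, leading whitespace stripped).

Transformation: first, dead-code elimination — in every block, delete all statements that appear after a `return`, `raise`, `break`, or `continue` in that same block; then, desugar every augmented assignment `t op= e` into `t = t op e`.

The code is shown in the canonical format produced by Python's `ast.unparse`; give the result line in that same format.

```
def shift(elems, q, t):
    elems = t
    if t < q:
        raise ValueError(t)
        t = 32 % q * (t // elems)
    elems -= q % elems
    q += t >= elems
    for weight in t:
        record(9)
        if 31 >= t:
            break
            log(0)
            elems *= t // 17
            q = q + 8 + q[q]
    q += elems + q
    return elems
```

q = q + (elems + q)

Transformed code:
def shift(elems, q, t):
    elems = t
    if t < q:
        raise ValueError(t)
    elems = elems - q % elems
    q = q + (t >= elems)
    for weight in t:
        record(9)
        if 31 >= t:
            break
    q = q + (elems + q)
    return elems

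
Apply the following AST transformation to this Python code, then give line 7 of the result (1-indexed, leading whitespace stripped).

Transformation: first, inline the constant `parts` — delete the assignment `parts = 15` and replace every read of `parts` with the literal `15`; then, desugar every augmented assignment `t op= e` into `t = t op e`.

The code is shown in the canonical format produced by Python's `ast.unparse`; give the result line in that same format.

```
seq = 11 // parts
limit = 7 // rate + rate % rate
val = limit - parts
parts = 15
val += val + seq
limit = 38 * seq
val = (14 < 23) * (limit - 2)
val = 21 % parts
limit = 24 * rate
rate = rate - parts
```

Transformed code:
seq = 11 // 15
limit = 7 // rate + rate % rate
val = limit - 15
val = val + (val + seq)
limit = 38 * seq
val = (14 < 23) * (limit - 2)
val = 21 % 15
limit = 24 * rate
rate = rate - 15

val = 21 % 15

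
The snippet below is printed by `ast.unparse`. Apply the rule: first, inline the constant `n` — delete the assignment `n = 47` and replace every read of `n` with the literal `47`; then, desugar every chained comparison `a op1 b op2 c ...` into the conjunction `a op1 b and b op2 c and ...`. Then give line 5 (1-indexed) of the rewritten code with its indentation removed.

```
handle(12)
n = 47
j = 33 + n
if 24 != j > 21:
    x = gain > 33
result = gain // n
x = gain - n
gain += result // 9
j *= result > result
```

Transformed code:
handle(12)
j = 33 + 47
if 24 != j and j > 21:
    x = gain > 33
result = gain // 47
x = gain - 47
gain += result // 9
j *= result > result

result = gain // 47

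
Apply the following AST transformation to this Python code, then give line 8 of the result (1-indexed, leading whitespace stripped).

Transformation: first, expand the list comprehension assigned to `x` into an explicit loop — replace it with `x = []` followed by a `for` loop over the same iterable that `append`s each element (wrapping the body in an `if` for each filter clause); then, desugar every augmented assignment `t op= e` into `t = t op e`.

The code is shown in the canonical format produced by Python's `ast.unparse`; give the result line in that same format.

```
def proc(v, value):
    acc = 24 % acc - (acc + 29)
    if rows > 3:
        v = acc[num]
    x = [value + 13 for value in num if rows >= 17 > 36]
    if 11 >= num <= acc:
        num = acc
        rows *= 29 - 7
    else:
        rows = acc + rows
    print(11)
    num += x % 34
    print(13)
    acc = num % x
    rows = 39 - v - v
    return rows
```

x.append(value + 13)

Transformed code:
def proc(v, value):
    acc = 24 % acc - (acc + 29)
    if rows > 3:
        v = acc[num]
    x = []
    for value in num:
        if rows >= 17 > 36:
            x.append(value + 13)
    if 11 >= num <= acc:
        num = acc
        rows = rows * (29 - 7)
    else:
        rows = acc + rows
    print(11)
    num = num + x % 34
    print(13)
    acc = num % x
    rows = 39 - v - v
    return rows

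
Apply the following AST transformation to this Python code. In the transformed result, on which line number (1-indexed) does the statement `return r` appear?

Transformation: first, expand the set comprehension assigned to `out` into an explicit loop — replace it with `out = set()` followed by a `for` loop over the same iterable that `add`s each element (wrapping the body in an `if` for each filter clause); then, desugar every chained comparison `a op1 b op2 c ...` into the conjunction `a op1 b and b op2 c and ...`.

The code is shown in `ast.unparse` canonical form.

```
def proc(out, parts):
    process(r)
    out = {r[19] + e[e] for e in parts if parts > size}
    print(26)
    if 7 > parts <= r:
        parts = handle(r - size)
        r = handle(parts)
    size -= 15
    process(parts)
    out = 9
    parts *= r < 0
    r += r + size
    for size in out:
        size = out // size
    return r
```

18

Transformed code:
def proc(out, parts):
    process(r)
    out = set()
    for e in parts:
        if parts > size:
            out.add(r[19] + e[e])
    print(26)
    if 7 > parts and parts <= r:
        parts = handle(r - size)
        r = handle(parts)
    size -= 15
    process(parts)
    out = 9
    parts *= r < 0
    r += r + size
    for size in out:
        size = out // size
    return r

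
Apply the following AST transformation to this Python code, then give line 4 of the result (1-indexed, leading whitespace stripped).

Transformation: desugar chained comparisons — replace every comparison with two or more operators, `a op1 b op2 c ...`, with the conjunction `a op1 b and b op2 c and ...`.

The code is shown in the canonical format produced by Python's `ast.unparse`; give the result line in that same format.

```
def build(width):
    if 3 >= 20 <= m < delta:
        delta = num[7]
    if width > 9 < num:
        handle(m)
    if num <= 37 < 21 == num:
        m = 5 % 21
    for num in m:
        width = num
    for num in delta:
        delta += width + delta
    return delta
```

Transformed code:
def build(width):
    if 3 >= 20 and 20 <= m and (m < delta):
        delta = num[7]
    if width > 9 and 9 < num:
        handle(m)
    if num <= 37 and 37 < 21 and (21 == num):
        m = 5 % 21
    for num in m:
        width = num
    for num in delta:
        delta += width + delta
    return delta

if width > 9 and 9 < num:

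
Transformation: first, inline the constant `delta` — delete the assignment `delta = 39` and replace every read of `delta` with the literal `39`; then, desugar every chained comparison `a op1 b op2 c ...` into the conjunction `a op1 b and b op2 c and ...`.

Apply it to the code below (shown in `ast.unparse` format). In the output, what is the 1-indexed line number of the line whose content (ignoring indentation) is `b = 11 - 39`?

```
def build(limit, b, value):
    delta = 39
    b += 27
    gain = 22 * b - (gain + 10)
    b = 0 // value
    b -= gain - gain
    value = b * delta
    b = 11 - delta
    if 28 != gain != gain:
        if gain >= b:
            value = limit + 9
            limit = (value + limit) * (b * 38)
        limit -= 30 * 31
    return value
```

Transformed code:
def build(limit, b, value):
    b += 27
    gain = 22 * b - (gain + 10)
    b = 0 // value
    b -= gain - gain
    value = b * 39
    b = 11 - 39
    if 28 != gain and gain != gain:
        if gain >= b:
            value = limit + 9
            limit = (value + limit) * (b * 38)
        limit -= 30 * 31
    return value

7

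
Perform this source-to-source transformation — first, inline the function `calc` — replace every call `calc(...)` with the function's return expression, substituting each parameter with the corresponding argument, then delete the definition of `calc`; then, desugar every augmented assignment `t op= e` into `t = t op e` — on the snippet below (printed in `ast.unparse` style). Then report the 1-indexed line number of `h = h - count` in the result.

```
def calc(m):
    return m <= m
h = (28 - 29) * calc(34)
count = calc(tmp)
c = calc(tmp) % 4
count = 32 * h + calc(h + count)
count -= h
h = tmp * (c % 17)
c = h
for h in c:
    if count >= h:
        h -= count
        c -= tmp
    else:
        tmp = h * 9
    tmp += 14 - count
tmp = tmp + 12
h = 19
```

10

Transformed code:
h = (28 - 29) * (34 <= 34)
count = tmp <= tmp
c = (tmp <= tmp) % 4
count = 32 * h + (h + count <= h + count)
count = count - h
h = tmp * (c % 17)
c = h
for h in c:
    if count >= h:
        h = h - count
        c = c - tmp
    else:
        tmp = h * 9
    tmp = tmp + (14 - count)
tmp = tmp + 12
h = 19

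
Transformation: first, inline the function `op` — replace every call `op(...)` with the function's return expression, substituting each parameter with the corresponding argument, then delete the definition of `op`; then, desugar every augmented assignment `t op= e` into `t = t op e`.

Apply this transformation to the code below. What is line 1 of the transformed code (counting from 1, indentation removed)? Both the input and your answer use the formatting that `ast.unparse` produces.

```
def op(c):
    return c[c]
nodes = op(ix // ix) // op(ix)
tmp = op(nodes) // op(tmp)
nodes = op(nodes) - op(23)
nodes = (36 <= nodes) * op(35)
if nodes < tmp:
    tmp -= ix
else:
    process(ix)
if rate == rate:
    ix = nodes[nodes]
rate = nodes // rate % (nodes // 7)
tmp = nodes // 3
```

nodes = (ix // ix)[ix // ix] // ix[ix]

Transformed code:
nodes = (ix // ix)[ix // ix] // ix[ix]
tmp = nodes[nodes] // tmp[tmp]
nodes = nodes[nodes] - 23[23]
nodes = (36 <= nodes) * 35[35]
if nodes < tmp:
    tmp = tmp - ix
else:
    process(ix)
if rate == rate:
    ix = nodes[nodes]
rate = nodes // rate % (nodes // 7)
tmp = nodes // 3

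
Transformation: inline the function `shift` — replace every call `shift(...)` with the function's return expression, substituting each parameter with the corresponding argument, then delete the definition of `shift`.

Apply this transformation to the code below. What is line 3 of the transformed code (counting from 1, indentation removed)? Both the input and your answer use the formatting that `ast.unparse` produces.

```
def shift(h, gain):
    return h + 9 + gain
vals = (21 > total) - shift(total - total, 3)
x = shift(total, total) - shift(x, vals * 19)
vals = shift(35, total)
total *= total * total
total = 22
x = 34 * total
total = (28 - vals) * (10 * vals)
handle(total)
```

Transformed code:
vals = (21 > total) - (total - total + 9 + 3)
x = total + 9 + total - (x + 9 + vals * 19)
vals = 35 + 9 + total
total *= total * total
total = 22
x = 34 * total
total = (28 - vals) * (10 * vals)
handle(total)

vals = 35 + 9 + total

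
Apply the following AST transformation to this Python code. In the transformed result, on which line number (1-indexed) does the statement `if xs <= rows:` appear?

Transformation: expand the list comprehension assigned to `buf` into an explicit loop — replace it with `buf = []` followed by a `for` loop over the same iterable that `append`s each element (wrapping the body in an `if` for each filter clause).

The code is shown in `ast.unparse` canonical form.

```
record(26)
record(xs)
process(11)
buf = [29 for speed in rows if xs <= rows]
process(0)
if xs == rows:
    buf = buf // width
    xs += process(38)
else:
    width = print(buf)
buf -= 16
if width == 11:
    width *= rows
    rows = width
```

Transformed code:
record(26)
record(xs)
process(11)
buf = []
for speed in rows:
    if xs <= rows:
        buf.append(29)
process(0)
if xs == rows:
    buf = buf // width
    xs += process(38)
else:
    width = print(buf)
buf -= 16
if width == 11:
    width *= rows
    rows = width

6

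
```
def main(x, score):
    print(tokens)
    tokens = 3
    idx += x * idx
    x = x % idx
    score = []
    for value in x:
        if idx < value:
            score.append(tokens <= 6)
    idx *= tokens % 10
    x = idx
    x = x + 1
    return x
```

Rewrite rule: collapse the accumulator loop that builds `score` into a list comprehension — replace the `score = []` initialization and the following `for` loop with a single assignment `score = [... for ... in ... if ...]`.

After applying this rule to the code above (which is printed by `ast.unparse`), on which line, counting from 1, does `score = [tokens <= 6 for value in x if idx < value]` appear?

Transformed code:
def main(x, score):
    print(tokens)
    tokens = 3
    idx += x * idx
    x = x % idx
    score = [tokens <= 6 for value in x if idx < value]
    idx *= tokens % 10
    x = idx
    x = x + 1
    return x

6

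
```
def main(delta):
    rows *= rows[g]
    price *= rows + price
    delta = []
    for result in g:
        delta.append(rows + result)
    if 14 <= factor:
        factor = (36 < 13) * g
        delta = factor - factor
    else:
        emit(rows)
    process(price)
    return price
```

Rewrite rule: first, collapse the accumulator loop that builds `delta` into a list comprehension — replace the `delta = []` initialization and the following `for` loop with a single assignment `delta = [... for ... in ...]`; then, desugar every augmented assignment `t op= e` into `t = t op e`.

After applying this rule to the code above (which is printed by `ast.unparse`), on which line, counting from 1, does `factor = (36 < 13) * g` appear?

Transformed code:
def main(delta):
    rows = rows * rows[g]
    price = price * (rows + price)
    delta = [rows + result for result in g]
    if 14 <= factor:
        factor = (36 < 13) * g
        delta = factor - factor
    else:
        emit(rows)
    process(price)
    return price

6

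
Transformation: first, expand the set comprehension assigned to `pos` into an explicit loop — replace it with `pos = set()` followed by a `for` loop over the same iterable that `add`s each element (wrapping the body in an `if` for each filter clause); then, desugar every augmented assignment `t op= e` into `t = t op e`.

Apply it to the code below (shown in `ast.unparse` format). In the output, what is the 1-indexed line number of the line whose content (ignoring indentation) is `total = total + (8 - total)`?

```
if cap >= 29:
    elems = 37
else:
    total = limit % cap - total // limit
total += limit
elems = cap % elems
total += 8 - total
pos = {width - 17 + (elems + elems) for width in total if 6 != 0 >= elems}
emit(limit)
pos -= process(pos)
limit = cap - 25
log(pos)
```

Transformed code:
if cap >= 29:
    elems = 37
else:
    total = limit % cap - total // limit
total = total + limit
elems = cap % elems
total = total + (8 - total)
pos = set()
for width in total:
    if 6 != 0 >= elems:
        pos.add(width - 17 + (elems + elems))
emit(limit)
pos = pos - process(pos)
limit = cap - 25
log(pos)

7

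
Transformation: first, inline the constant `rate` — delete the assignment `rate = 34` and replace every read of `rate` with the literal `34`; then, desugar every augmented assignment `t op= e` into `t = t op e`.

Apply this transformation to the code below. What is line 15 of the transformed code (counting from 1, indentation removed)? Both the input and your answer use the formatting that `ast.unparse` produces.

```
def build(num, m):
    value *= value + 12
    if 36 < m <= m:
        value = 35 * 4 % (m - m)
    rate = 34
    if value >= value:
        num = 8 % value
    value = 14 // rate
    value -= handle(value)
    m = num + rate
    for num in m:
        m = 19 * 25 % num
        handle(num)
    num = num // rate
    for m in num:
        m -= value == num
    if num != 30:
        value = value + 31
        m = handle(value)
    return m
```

Transformed code:
def build(num, m):
    value = value * (value + 12)
    if 36 < m <= m:
        value = 35 * 4 % (m - m)
    if value >= value:
        num = 8 % value
    value = 14 // 34
    value = value - handle(value)
    m = num + 34
    for num in m:
        m = 19 * 25 % num
        handle(num)
    num = num // 34
    for m in num:
        m = m - (value == num)
    if num != 30:
        value = value + 31
        m = handle(value)
    return m

m = m - (value == num)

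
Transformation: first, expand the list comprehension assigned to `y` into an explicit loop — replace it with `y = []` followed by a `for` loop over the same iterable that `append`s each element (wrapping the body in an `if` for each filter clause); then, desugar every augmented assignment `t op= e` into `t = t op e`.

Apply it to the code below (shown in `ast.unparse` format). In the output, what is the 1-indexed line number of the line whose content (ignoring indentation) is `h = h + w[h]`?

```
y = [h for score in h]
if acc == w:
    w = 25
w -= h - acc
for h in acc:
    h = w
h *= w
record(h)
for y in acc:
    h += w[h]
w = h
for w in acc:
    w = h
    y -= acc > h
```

Transformed code:
y = []
for score in h:
    y.append(h)
if acc == w:
    w = 25
w = w - (h - acc)
for h in acc:
    h = w
h = h * w
record(h)
for y in acc:
    h = h + w[h]
w = h
for w in acc:
    w = h
    y = y - (acc > h)

12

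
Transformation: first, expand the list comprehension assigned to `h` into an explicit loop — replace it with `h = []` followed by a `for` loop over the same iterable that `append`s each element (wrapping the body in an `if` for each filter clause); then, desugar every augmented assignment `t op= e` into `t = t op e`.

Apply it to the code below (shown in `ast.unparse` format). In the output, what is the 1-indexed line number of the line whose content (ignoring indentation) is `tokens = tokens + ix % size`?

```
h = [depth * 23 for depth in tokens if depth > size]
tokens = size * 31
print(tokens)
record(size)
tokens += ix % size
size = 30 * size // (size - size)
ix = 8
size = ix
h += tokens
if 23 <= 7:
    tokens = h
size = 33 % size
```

Transformed code:
h = []
for depth in tokens:
    if depth > size:
        h.append(depth * 23)
tokens = size * 31
print(tokens)
record(size)
tokens = tokens + ix % size
size = 30 * size // (size - size)
ix = 8
size = ix
h = h + tokens
if 23 <= 7:
    tokens = h
size = 33 % size

8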